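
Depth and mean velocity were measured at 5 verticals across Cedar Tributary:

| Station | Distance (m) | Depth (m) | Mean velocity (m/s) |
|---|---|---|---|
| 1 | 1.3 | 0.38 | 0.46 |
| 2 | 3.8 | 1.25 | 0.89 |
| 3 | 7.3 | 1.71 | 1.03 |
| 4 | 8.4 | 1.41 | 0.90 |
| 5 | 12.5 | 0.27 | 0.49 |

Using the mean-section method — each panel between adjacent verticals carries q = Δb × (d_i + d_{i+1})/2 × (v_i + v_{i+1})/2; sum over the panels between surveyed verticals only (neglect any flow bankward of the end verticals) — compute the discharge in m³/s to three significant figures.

Panel 1-2: Δb = 2.5 m, d̄ = (0.38+1.25)/2 = 0.815, v̄ = (0.46+0.89)/2 = 0.675 → q = 2.5×0.815×0.675 = 1.375 m³/s
Panel 2-3: Δb = 3.5 m, d̄ = (1.25+1.71)/2 = 1.48, v̄ = (0.89+1.03)/2 = 0.96 → q = 3.5×1.48×0.96 = 4.973 m³/s
Panel 3-4: Δb = 1.1 m, d̄ = (1.71+1.41)/2 = 1.56, v̄ = (1.03+0.90)/2 = 0.965 → q = 1.1×1.56×0.965 = 1.656 m³/s
Panel 4-5: Δb = 4.1 m, d̄ = (1.41+0.27)/2 = 0.84, v̄ = (0.90+0.49)/2 = 0.695 → q = 4.1×0.84×0.695 = 2.394 m³/s
Q = Σ q = 10.40 m³/s

10.4 m³/s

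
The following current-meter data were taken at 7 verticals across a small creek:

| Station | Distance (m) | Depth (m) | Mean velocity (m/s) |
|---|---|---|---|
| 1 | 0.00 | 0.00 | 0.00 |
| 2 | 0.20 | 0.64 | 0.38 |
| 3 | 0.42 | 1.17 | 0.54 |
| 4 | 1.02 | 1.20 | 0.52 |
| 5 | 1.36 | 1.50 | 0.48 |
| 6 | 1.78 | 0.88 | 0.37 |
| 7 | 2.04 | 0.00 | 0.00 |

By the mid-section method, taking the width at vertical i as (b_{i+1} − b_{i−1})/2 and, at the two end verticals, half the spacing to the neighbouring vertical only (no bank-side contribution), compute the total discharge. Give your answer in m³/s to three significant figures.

w_2 = (0.42 − 0.00)/2 = 0.21 m; q_2 = 0.38 × 0.64 × 0.21 = 0.05107 m³/s
w_3 = (1.02 − 0.20)/2 = 0.41 m; q_3 = 0.54 × 1.17 × 0.41 = 0.2590 m³/s
w_4 = (1.36 − 0.42)/2 = 0.47 m; q_4 = 0.52 × 1.20 × 0.47 = 0.2933 m³/s
w_5 = (1.78 − 1.02)/2 = 0.38 m; q_5 = 0.48 × 1.50 × 0.38 = 0.2736 m³/s
w_6 = (2.04 − 1.36)/2 = 0.34 m; q_6 = 0.37 × 0.88 × 0.34 = 0.1107 m³/s
Stations 1, 7 contribute zero (depth or velocity is 0).
Q = Σ qᵢ = 0.9877 m³/s

0.988 m³/s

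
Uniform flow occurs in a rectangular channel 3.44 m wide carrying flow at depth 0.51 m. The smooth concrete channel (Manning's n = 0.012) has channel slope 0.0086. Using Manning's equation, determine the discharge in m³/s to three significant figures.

A = b·y = 3.44 × 0.51 = 1.754 m²
P = b + 2y = 3.44 + 2×0.51 = 4.460 m
R = A/P = 1.754/4.460 = 0.3934 m
Q = (1/n)·A·R^(2/3)·S^(1/2) = (1/0.012) × 1.754 × 0.3934^(2/3) × 0.0086^(1/2) = 7.279 m³/s

7.28 m³/s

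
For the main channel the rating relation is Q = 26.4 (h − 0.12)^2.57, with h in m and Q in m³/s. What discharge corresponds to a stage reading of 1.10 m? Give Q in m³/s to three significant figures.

25.1 m³/s

Q = 26.4 × (1.10 − 0.12)^2.57 = 26.4 × 0.98^2.57 = 25.06 m³/s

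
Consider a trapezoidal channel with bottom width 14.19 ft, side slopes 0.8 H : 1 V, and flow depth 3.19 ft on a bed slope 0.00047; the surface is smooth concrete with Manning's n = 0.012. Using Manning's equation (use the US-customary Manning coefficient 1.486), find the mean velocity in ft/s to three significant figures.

4.80 ft/s

A = (b + z·y)·y = (14.19 + 0.8×3.19)×3.19 = 53.41 ft²
P = b + 2y√(1+z²) = 14.19 + 2×3.19×√(1+0.8²) = 22.36 ft
R = A/P = 53.41/22.36 = 2.388 ft
Q = (1.486/n)·A·R^(2/3)·S^(1/2) = (1.486/0.012) × 53.41 × 2.388^(2/3) × 0.00047^(1/2) = 256.2 ft³/s
V = Q/A = 256.2/53.41 = 4.797 ft/s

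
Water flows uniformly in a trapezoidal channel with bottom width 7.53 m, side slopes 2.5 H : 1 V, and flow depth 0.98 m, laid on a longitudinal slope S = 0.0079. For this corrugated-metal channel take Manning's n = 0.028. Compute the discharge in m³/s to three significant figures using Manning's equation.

25.9 m³/s

A = (b + z·y)·y = (7.53 + 2.5×0.98)×0.98 = 9.780 m²
P = b + 2y√(1+z²) = 7.53 + 2×0.98×√(1+2.5²) = 12.81 m
R = A/P = 9.780/12.81 = 0.7636 m
Q = (1/n)·A·R^(2/3)·S^(1/2) = (1/0.028) × 9.780 × 0.7636^(2/3) × 0.0079^(1/2) = 25.94 m³/s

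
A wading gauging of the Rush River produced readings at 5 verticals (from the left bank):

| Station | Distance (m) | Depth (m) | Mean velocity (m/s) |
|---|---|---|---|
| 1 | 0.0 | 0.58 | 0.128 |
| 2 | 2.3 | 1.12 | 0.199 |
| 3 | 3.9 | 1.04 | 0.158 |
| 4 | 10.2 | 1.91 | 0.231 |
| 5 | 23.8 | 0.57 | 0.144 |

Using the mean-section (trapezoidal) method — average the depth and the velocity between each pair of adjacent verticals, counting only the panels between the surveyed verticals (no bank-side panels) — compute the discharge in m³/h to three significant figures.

20200 m³/h

Panel 1-2: Δb = 2.3 m, d̄ = (0.58+1.12)/2 = 0.85, v̄ = (0.128+0.199)/2 = 0.1635 → q = 2.3×0.85×0.1635 = 0.3196 m³/s
Panel 2-3: Δb = 1.6 m, d̄ = (1.12+1.04)/2 = 1.08, v̄ = (0.199+0.158)/2 = 0.1785 → q = 1.6×1.08×0.1785 = 0.3084 m³/s
Panel 3-4: Δb = 6.3 m, d̄ = (1.04+1.91)/2 = 1.475, v̄ = (0.158+0.231)/2 = 0.1945 → q = 6.3×1.475×0.1945 = 1.807 m³/s
Panel 4-5: Δb = 13.6 m, d̄ = (1.91+0.57)/2 = 1.24, v̄ = (0.231+0.144)/2 = 0.1875 → q = 13.6×1.24×0.1875 = 3.162 m³/s
Q = Σ q = 5.597 m³/s
= 5.597 × 3600 = 20150 m³/h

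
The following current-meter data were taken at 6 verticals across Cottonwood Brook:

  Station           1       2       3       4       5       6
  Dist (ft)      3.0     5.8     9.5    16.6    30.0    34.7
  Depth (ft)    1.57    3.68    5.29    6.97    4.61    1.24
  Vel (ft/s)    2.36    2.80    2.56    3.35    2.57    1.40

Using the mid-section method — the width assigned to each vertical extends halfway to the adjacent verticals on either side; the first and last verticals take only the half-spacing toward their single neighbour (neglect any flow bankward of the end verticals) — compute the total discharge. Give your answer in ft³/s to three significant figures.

462 ft³/s

w_1 = (5.8 − 3.0)/2 = 1.4 ft; q_1 = 2.36 × 1.57 × 1.4 = 5.187 ft³/s
w_2 = (9.5 − 3.0)/2 = 3.25 ft; q_2 = 2.80 × 3.68 × 3.25 = 33.49 ft³/s
w_3 = (16.6 − 5.8)/2 = 5.4 ft; q_3 = 2.56 × 5.29 × 5.4 = 73.13 ft³/s
w_4 = (30.0 − 9.5)/2 = 10.25 ft; q_4 = 3.35 × 6.97 × 10.25 = 239.3 ft³/s
w_5 = (34.7 − 16.6)/2 = 9.05 ft; q_5 = 2.57 × 4.61 × 9.05 = 107.2 ft³/s
w_6 = (34.7 − 30.0)/2 = 2.35 ft; q_6 = 1.40 × 1.24 × 2.35 = 4.080 ft³/s
Q = Σ qᵢ = 462.4 ft³/s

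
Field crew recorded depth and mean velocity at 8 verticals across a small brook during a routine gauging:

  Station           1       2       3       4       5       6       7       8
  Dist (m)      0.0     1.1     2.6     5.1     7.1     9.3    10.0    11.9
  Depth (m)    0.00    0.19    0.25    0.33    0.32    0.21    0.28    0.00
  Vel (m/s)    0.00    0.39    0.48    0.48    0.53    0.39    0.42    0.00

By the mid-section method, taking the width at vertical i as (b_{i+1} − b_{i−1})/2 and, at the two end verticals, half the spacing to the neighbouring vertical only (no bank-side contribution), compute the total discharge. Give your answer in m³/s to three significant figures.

1.32 m³/s

w_2 = (2.6 − 0.0)/2 = 1.3 m; q_2 = 0.39 × 0.19 × 1.3 = 0.09633 m³/s
w_3 = (5.1 − 1.1)/2 = 2 m; q_3 = 0.48 × 0.25 × 2 = 0.2400 m³/s
w_4 = (7.1 − 2.6)/2 = 2.25 m; q_4 = 0.48 × 0.33 × 2.25 = 0.3564 m³/s
w_5 = (9.3 − 5.1)/2 = 2.1 m; q_5 = 0.53 × 0.32 × 2.1 = 0.3562 m³/s
w_6 = (10.0 − 7.1)/2 = 1.45 m; q_6 = 0.39 × 0.21 × 1.45 = 0.1188 m³/s
w_7 = (11.9 − 9.3)/2 = 1.3 m; q_7 = 0.42 × 0.28 × 1.3 = 0.1529 m³/s
Stations 1, 8 contribute zero (depth or velocity is 0).
Q = Σ qᵢ = 1.321 m³/s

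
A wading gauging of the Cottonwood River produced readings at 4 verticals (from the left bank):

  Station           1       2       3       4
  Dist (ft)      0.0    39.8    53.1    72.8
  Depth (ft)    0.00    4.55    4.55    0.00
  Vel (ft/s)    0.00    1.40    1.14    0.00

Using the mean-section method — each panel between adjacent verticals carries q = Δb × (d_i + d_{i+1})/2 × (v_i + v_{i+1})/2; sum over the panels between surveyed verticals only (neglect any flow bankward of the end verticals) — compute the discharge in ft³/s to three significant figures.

166 ft³/s

Panel 1-2: Δb = 39.8 ft, d̄ = (0.00+4.55)/2 = 2.275, v̄ = (0.00+1.40)/2 = 0.7 → q = 39.8×2.275×0.7 = 63.38 ft³/s
Panel 2-3: Δb = 13.3 ft, d̄ = (4.55+4.55)/2 = 4.55, v̄ = (1.40+1.14)/2 = 1.27 → q = 13.3×4.55×1.27 = 76.85 ft³/s
Panel 3-4: Δb = 19.7 ft, d̄ = (4.55+0.00)/2 = 2.275, v̄ = (1.14+0.00)/2 = 0.57 → q = 19.7×2.275×0.57 = 25.55 ft³/s
Q = Σ q = 165.8 ft³/s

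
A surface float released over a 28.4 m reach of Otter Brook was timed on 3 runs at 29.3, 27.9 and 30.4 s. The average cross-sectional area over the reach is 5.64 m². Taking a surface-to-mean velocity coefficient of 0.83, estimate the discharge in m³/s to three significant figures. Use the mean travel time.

t̄ = (29.3 + 27.9 + 30.4) / 3 = 29.2 s
v_surface = L / t̄ = 28.4 / 29.2 = 0.9726 m/s
v_mean = 0.83 × 0.9726 = 0.8073 m/s
Q = A × v_mean = 5.64 × 0.8073 = 4.553 m³/s

4.55 m³/s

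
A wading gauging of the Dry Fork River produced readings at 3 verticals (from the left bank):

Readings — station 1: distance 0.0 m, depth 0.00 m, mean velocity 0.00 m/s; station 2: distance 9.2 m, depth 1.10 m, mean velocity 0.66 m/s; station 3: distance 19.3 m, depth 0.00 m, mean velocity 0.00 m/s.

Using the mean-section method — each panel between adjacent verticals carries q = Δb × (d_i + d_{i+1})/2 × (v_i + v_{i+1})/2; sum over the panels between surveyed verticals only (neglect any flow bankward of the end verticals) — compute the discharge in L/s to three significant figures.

3500 L/s

Panel 1-2: Δb = 9.2 m, d̄ = (0.00+1.10)/2 = 0.55, v̄ = (0.00+0.66)/2 = 0.33 → q = 9.2×0.55×0.33 = 1.670 m³/s
Panel 2-3: Δb = 10.1 m, d̄ = (1.10+0.00)/2 = 0.55, v̄ = (0.66+0.00)/2 = 0.33 → q = 10.1×0.55×0.33 = 1.833 m³/s
Q = Σ q = 3.503 m³/s
= 3.503 × 1000 = 3503 L/s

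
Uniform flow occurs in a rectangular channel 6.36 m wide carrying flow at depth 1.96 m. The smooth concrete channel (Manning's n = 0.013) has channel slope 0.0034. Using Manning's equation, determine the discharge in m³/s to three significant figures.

63.6 m³/s

A = b·y = 6.36 × 1.96 = 12.47 m²
P = b + 2y = 6.36 + 2×1.96 = 10.28 m
R = A/P = 12.47/10.28 = 1.213 m
Q = (1/n)·A·R^(2/3)·S^(1/2) = (1/0.013) × 12.47 × 1.213^(2/3) × 0.0034^(1/2) = 63.58 m³/s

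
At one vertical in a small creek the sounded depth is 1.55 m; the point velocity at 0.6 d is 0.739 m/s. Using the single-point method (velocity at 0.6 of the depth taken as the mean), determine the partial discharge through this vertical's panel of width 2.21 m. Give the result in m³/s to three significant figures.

2.53 m³/s

v̄ = v₀.₆ = 0.739 m/s
q = v̄ × d × w = 0.7390 × 1.55 × 2.21 = 2.531 m³/s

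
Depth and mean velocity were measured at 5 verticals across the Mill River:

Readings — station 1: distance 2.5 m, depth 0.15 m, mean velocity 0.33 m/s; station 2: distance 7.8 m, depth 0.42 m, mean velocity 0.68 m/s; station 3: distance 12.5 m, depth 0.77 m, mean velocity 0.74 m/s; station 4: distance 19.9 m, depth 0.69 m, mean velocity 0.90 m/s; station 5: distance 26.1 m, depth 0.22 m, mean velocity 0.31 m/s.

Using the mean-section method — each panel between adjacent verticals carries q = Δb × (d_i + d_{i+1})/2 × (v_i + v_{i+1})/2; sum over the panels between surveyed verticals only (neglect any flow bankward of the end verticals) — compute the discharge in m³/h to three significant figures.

32000 m³/h

Panel 1-2: Δb = 5.3 m, d̄ = (0.15+0.42)/2 = 0.285, v̄ = (0.33+0.68)/2 = 0.505 → q = 5.3×0.285×0.505 = 0.7628 m³/s
Panel 2-3: Δb = 4.7 m, d̄ = (0.42+0.77)/2 = 0.595, v̄ = (0.68+0.74)/2 = 0.71 → q = 4.7×0.595×0.71 = 1.986 m³/s
Panel 3-4: Δb = 7.4 m, d̄ = (0.77+0.69)/2 = 0.73, v̄ = (0.74+0.90)/2 = 0.82 → q = 7.4×0.73×0.82 = 4.430 m³/s
Panel 4-5: Δb = 6.2 m, d̄ = (0.69+0.22)/2 = 0.455, v̄ = (0.90+0.31)/2 = 0.605 → q = 6.2×0.455×0.605 = 1.707 m³/s
Q = Σ q = 8.885 m³/s
= 8.885 × 3600 = 31980 m³/h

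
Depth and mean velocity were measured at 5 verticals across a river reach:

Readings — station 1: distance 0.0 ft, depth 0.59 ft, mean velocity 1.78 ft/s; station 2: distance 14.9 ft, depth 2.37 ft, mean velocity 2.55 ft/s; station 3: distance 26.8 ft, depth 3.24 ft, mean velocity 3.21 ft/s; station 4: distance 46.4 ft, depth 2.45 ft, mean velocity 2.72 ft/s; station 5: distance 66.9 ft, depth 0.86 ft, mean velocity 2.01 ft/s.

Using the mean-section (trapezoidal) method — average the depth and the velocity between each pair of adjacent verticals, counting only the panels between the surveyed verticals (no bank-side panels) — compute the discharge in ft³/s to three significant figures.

389 ft³/s

Panel 1-2: Δb = 14.9 ft, d̄ = (0.59+2.37)/2 = 1.48, v̄ = (1.78+2.55)/2 = 2.165 → q = 14.9×1.48×2.165 = 47.74 ft³/s
Panel 2-3: Δb = 11.9 ft, d̄ = (2.37+3.24)/2 = 2.805, v̄ = (2.55+3.21)/2 = 2.88 → q = 11.9×2.805×2.88 = 96.13 ft³/s
Panel 3-4: Δb = 19.6 ft, d̄ = (3.24+2.45)/2 = 2.845, v̄ = (3.21+2.72)/2 = 2.965 → q = 19.6×2.845×2.965 = 165.3 ft³/s
Panel 4-5: Δb = 20.5 ft, d̄ = (2.45+0.86)/2 = 1.655, v̄ = (2.72+2.01)/2 = 2.365 → q = 20.5×1.655×2.365 = 80.24 ft³/s
Q = Σ q = 389.4 ft³/s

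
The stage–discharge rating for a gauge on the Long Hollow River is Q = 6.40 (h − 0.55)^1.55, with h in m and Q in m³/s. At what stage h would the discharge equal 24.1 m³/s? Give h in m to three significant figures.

2.90 m

h − h₀ = (Q/C)^(1/b) = (24.1/6.40)^(1/1.55) = 2.352 m
h = 0.55 + 2.352 = 2.902 m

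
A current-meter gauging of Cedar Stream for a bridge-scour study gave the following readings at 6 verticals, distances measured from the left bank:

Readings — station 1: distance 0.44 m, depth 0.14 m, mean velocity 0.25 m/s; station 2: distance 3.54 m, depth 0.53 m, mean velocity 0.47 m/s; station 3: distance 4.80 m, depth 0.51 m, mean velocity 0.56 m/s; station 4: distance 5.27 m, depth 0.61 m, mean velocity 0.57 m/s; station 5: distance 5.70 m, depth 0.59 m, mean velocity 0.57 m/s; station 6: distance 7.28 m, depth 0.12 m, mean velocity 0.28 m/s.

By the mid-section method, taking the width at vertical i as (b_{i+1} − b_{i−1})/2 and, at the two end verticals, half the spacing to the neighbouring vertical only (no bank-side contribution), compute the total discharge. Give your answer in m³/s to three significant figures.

1.37 m³/s

w_1 = (3.54 − 0.44)/2 = 1.55 m; q_1 = 0.25 × 0.14 × 1.55 = 0.05425 m³/s
w_2 = (4.80 − 0.44)/2 = 2.18 m; q_2 = 0.47 × 0.53 × 2.18 = 0.5430 m³/s
w_3 = (5.27 − 3.54)/2 = 0.865 m; q_3 = 0.56 × 0.51 × 0.865 = 0.2470 m³/s
w_4 = (5.70 − 4.80)/2 = 0.45 m; q_4 = 0.57 × 0.61 × 0.45 = 0.1565 m³/s
w_5 = (7.28 − 5.27)/2 = 1.005 m; q_5 = 0.57 × 0.59 × 1.005 = 0.3380 m³/s
w_6 = (7.28 − 5.70)/2 = 0.79 m; q_6 = 0.28 × 0.12 × 0.79 = 0.02654 m³/s
Q = Σ qᵢ = 1.365 m³/s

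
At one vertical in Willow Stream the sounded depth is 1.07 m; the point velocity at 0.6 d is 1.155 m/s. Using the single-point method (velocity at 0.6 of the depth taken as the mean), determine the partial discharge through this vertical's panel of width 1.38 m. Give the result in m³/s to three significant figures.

1.71 m³/s

v̄ = v₀.₆ = 1.155 m/s
q = v̄ × d × w = 1.155 × 1.07 × 1.38 = 1.705 m³/s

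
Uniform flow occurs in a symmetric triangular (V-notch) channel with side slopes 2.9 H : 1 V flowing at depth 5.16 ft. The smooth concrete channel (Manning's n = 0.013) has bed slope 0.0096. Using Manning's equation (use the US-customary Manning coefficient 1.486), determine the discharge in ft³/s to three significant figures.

1570 ft³/s

A = z·y² = 2.9×5.16² = 77.21 ft²
P = 2y√(1+z²) = 2×5.16×√(1+2.9²) = 31.66 ft
R = A/P = 77.21/31.66 = 2.439 ft
Q = (1.486/n)·A·R^(2/3)·S^(1/2) = (1.486/0.013) × 77.21 × 2.439^(2/3) × 0.0096^(1/2) = 1567 ft³/s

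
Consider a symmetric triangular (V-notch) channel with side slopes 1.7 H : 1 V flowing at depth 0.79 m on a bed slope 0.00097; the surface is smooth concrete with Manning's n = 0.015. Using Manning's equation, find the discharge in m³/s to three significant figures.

A = z·y² = 1.7×0.79² = 1.061 m²
P = 2y√(1+z²) = 2×0.79×√(1+1.7²) = 3.116 m
R = A/P = 1.061/3.116 = 0.3405 m
Q = (1/n)·A·R^(2/3)·S^(1/2) = (1/0.015) × 1.061 × 0.3405^(2/3) × 0.00097^(1/2) = 1.074 m³/s

1.07 m³/s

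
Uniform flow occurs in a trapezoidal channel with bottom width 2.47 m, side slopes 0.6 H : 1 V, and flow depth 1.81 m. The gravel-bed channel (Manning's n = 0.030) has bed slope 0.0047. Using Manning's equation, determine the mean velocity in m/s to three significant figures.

2.23 m/s

A = (b + z·y)·y = (2.47 + 0.6×1.81)×1.81 = 6.436 m²
P = b + 2y√(1+z²) = 2.47 + 2×1.81×√(1+0.6²) = 6.692 m
R = A/P = 6.436/6.692 = 0.9619 m
Q = (1/n)·A·R^(2/3)·S^(1/2) = (1/0.030) × 6.436 × 0.9619^(2/3) × 0.0047^(1/2) = 14.33 m³/s
V = Q/A = 14.33/6.436 = 2.227 m/s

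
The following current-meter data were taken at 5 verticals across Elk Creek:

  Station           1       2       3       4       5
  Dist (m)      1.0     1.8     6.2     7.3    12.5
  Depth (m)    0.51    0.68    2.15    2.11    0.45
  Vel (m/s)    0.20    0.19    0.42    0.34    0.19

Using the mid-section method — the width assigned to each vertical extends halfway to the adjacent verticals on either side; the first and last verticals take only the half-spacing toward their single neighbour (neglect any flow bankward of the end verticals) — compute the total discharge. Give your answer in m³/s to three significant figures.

w_1 = (1.8 − 1.0)/2 = 0.4 m; q_1 = 0.20 × 0.51 × 0.4 = 0.04080 m³/s
w_2 = (6.2 − 1.0)/2 = 2.6 m; q_2 = 0.19 × 0.68 × 2.6 = 0.3359 m³/s
w_3 = (7.3 − 1.8)/2 = 2.75 m; q_3 = 0.42 × 2.15 × 2.75 = 2.483 m³/s
w_4 = (12.5 − 6.2)/2 = 3.15 m; q_4 = 0.34 × 2.11 × 3.15 = 2.260 m³/s
w_5 = (12.5 − 7.3)/2 = 2.6 m; q_5 = 0.19 × 0.45 × 2.6 = 0.2223 m³/s
Q = Σ qᵢ = 5.342 m³/s

5.34 m³/s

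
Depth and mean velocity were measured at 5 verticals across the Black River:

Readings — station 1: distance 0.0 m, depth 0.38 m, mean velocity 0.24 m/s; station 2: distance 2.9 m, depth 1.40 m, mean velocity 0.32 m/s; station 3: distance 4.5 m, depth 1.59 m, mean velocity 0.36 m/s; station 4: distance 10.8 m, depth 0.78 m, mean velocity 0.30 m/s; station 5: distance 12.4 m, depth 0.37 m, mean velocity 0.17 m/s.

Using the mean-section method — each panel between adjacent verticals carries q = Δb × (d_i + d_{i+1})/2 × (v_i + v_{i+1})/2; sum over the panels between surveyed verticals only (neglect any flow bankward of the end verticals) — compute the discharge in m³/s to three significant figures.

4.22 m³/s

Panel 1-2: Δb = 2.9 m, d̄ = (0.38+1.40)/2 = 0.89, v̄ = (0.24+0.32)/2 = 0.28 → q = 2.9×0.89×0.28 = 0.7227 m³/s
Panel 2-3: Δb = 1.6 m, d̄ = (1.40+1.59)/2 = 1.495, v̄ = (0.32+0.36)/2 = 0.34 → q = 1.6×1.495×0.34 = 0.8133 m³/s
Panel 3-4: Δb = 6.3 m, d̄ = (1.59+0.78)/2 = 1.185, v̄ = (0.36+0.30)/2 = 0.33 → q = 6.3×1.185×0.33 = 2.464 m³/s
Panel 4-5: Δb = 1.6 m, d̄ = (0.78+0.37)/2 = 0.575, v̄ = (0.30+0.17)/2 = 0.235 → q = 1.6×0.575×0.235 = 0.2162 m³/s
Q = Σ q = 4.216 m³/s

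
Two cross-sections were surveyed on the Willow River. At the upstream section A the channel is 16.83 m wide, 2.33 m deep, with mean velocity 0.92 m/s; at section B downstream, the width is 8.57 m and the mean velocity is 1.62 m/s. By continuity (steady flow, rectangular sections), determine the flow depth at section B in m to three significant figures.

2.60 m

Q = A₁V₁ = (16.83×2.33) × 0.92 = 36.08 m³/s
d₂ = Q/(b₂ V₂) = 36.08/(8.57×1.62) = 2.599 m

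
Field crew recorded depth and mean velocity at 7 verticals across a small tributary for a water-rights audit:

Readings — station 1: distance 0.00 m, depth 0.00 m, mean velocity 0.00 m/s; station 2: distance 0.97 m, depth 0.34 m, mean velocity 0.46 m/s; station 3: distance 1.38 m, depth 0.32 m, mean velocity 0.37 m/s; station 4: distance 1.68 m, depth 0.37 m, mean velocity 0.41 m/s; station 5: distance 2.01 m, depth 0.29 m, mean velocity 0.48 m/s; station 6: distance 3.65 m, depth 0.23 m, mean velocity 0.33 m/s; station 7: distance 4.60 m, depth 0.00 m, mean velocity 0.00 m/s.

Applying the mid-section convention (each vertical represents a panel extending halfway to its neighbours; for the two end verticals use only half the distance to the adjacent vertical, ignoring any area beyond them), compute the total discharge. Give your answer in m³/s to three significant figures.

w_2 = (1.38 − 0.00)/2 = 0.69 m; q_2 = 0.46 × 0.34 × 0.69 = 0.1079 m³/s
w_3 = (1.68 − 0.97)/2 = 0.355 m; q_3 = 0.37 × 0.32 × 0.355 = 0.04203 m³/s
w_4 = (2.01 − 1.38)/2 = 0.315 m; q_4 = 0.41 × 0.37 × 0.315 = 0.04779 m³/s
w_5 = (3.65 − 1.68)/2 = 0.985 m; q_5 = 0.48 × 0.29 × 0.985 = 0.1371 m³/s
w_6 = (4.60 − 2.01)/2 = 1.295 m; q_6 = 0.33 × 0.23 × 1.295 = 0.09829 m³/s
Stations 1, 7 contribute zero (depth or velocity is 0).
Q = Σ qᵢ = 0.4331 m³/s

0.433 m³/s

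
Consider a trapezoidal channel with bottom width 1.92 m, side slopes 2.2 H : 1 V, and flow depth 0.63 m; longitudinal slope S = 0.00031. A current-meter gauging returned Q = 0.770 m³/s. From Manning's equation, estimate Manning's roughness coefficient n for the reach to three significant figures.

0.0267

A = (b + z·y)·y = (1.92 + 2.2×0.63)×0.63 = 2.083 m²
P = b + 2y√(1+z²) = 1.92 + 2×0.63×√(1+2.2²) = 4.965 m
R = A/P = 2.083/4.965 = 0.4195 m
n = (1/Q)·A·R^(2/3)·S^(1/2) = (1/0.770) × 2.083 × 0.5604 × 0.01761 = 0.02669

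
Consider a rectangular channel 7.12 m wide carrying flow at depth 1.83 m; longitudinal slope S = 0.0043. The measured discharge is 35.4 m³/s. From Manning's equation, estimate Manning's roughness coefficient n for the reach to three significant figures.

A = b·y = 7.12 × 1.83 = 13.03 m²
P = b + 2y = 7.12 + 2×1.83 = 10.78 m
R = A/P = 13.03/10.78 = 1.209 m
n = (1/Q)·A·R^(2/3)·S^(1/2) = (1/35.4) × 13.03 × 1.135 × 0.06557 = 0.02739

0.0274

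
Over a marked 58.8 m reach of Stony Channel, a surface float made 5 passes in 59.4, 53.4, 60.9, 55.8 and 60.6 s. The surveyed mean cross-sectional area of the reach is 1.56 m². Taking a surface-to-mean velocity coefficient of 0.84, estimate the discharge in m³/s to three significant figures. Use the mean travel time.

1.33 m³/s

t̄ = (59.4 + 53.4 + 60.9 + 55.8 + 60.6) / 5 = 58.02 s
v_surface = L / t̄ = 58.8 / 58.02 = 1.013 m/s
v_mean = 0.84 × 1.013 = 0.8513 m/s
Q = A × v_mean = 1.56 × 0.8513 = 1.328 m³/s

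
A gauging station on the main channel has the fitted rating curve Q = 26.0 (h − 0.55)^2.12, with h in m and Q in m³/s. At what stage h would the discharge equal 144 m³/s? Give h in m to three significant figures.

h − h₀ = (Q/C)^(1/b) = (144/26.0)^(1/2.12) = 2.242 m
h = 0.55 + 2.242 = 2.792 m

2.79 m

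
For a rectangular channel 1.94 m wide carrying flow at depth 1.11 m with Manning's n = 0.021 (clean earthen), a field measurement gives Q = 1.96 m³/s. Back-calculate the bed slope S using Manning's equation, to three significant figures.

0.000879

A = b·y = 1.94 × 1.11 = 2.153 m²
P = b + 2y = 1.94 + 2×1.11 = 4.160 m
R = A/P = 2.153/4.160 = 0.5176 m
S = (Q·n / (1·A·R^(2/3)))² = (1.96×0.021 / (1×2.153×0.6447))² = 0.0008790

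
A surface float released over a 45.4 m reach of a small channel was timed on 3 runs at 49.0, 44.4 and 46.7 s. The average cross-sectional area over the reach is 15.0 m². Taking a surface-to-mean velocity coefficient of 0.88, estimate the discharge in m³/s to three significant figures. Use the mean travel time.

12.8 m³/s

t̄ = (49.0 + 44.4 + 46.7) / 3 = 46.7 s
v_surface = L / t̄ = 45.4 / 46.7 = 0.9722 m/s
v_mean = 0.88 × 0.9722 = 0.8555 m/s
Q = A × v_mean = 15.0 × 0.8555 = 12.83 m³/s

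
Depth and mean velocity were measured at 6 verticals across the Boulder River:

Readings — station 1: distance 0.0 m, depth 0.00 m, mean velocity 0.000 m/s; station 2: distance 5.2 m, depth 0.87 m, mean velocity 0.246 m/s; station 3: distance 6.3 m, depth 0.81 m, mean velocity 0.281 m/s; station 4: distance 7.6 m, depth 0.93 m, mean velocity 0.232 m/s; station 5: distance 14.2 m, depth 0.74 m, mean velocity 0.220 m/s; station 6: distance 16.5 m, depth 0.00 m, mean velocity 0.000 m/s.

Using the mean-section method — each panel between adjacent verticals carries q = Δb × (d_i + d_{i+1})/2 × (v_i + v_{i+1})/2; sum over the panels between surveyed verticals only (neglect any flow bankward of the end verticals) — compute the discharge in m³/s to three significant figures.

Panel 1-2: Δb = 5.2 m, d̄ = (0.00+0.87)/2 = 0.435, v̄ = (0.000+0.246)/2 = 0.123 → q = 5.2×0.435×0.123 = 0.2782 m³/s
Panel 2-3: Δb = 1.1 m, d̄ = (0.87+0.81)/2 = 0.84, v̄ = (0.246+0.281)/2 = 0.2635 → q = 1.1×0.84×0.2635 = 0.2435 m³/s
Panel 3-4: Δb = 1.3 m, d̄ = (0.81+0.93)/2 = 0.87, v̄ = (0.281+0.232)/2 = 0.2565 → q = 1.3×0.87×0.2565 = 0.2901 m³/s
Panel 4-5: Δb = 6.6 m, d̄ = (0.93+0.74)/2 = 0.835, v̄ = (0.232+0.220)/2 = 0.226 → q = 6.6×0.835×0.226 = 1.245 m³/s
Panel 5-6: Δb = 2.3 m, d̄ = (0.74+0.00)/2 = 0.37, v̄ = (0.220+0.000)/2 = 0.11 → q = 2.3×0.37×0.11 = 0.09361 m³/s
Q = Σ q = 2.151 m³/s

2.15 m³/s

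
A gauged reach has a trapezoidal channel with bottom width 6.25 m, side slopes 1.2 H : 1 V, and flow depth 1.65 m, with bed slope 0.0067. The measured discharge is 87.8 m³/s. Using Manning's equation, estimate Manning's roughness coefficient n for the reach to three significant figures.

0.0142

A = (b + z·y)·y = (6.25 + 1.2×1.65)×1.65 = 13.58 m²
P = b + 2y√(1+z²) = 6.25 + 2×1.65×√(1+1.2²) = 11.40 m
R = A/P = 13.58/11.40 = 1.191 m
n = (1/Q)·A·R^(2/3)·S^(1/2) = (1/87.8) × 13.58 × 1.123 × 0.08185 = 0.01422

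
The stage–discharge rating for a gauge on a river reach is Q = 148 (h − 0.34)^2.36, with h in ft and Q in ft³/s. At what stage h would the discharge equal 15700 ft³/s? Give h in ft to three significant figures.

h − h₀ = (Q/C)^(1/b) = (15700/148)^(1/2.36) = 7.216 ft
h = 0.34 + 7.216 = 7.556 ft

7.56 ft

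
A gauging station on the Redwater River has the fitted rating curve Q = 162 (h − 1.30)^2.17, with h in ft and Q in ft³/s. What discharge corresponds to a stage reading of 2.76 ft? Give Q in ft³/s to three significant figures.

Q = 162 × (2.76 − 1.30)^2.17 = 162 × 1.46^2.17 = 368.3 ft³/s

368 ft³/s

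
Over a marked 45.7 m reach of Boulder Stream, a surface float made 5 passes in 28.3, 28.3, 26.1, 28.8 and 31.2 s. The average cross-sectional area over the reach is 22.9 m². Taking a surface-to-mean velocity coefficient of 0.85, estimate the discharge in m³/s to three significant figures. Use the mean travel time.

31.2 m³/s

t̄ = (28.3 + 28.3 + 26.1 + 28.8 + 31.2) / 5 = 28.54 s
v_surface = L / t̄ = 45.7 / 28.54 = 1.601 m/s
v_mean = 0.85 × 1.601 = 1.361 m/s
Q = A × v_mean = 22.9 × 1.361 = 31.17 m³/s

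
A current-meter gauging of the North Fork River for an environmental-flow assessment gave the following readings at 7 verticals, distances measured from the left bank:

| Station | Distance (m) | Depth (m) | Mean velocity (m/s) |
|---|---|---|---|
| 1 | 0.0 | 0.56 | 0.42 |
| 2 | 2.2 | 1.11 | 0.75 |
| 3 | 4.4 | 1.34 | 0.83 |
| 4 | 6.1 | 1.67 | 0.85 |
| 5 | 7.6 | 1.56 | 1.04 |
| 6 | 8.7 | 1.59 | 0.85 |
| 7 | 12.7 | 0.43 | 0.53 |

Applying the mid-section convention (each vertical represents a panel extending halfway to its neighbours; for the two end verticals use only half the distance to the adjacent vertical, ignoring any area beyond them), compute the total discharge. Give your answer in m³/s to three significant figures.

w_1 = (2.2 − 0.0)/2 = 1.1 m; q_1 = 0.42 × 0.56 × 1.1 = 0.2587 m³/s
w_2 = (4.4 − 0.0)/2 = 2.2 m; q_2 = 0.75 × 1.11 × 2.2 = 1.832 m³/s
w_3 = (6.1 − 2.2)/2 = 1.95 m; q_3 = 0.83 × 1.34 × 1.95 = 2.169 m³/s
w_4 = (7.6 − 4.4)/2 = 1.6 m; q_4 = 0.85 × 1.67 × 1.6 = 2.271 m³/s
w_5 = (8.7 − 6.1)/2 = 1.3 m; q_5 = 1.04 × 1.56 × 1.3 = 2.109 m³/s
w_6 = (12.7 − 7.6)/2 = 2.55 m; q_6 = 0.85 × 1.59 × 2.55 = 3.446 m³/s
w_7 = (12.7 − 8.7)/2 = 2 m; q_7 = 0.53 × 0.43 × 2 = 0.4558 m³/s
Q = Σ qᵢ = 12.54 m³/s

12.5 m³/s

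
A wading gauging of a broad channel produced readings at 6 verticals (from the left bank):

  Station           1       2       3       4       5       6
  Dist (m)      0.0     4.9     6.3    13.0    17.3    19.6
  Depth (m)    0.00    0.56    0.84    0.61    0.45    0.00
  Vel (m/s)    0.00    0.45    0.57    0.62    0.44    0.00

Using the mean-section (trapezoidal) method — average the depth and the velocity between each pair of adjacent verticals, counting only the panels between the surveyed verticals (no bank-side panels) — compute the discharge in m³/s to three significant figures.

5.02 m³/s

Panel 1-2: Δb = 4.9 m, d̄ = (0.00+0.56)/2 = 0.28, v̄ = (0.00+0.45)/2 = 0.225 → q = 4.9×0.28×0.225 = 0.3087 m³/s
Panel 2-3: Δb = 1.4 m, d̄ = (0.56+0.84)/2 = 0.7, v̄ = (0.45+0.57)/2 = 0.51 → q = 1.4×0.7×0.51 = 0.4998 m³/s
Panel 3-4: Δb = 6.7 m, d̄ = (0.84+0.61)/2 = 0.725, v̄ = (0.57+0.62)/2 = 0.595 → q = 6.7×0.725×0.595 = 2.890 m³/s
Panel 4-5: Δb = 4.3 m, d̄ = (0.61+0.45)/2 = 0.53, v̄ = (0.62+0.44)/2 = 0.53 → q = 4.3×0.53×0.53 = 1.208 m³/s
Panel 5-6: Δb = 2.3 m, d̄ = (0.45+0.00)/2 = 0.225, v̄ = (0.44+0.00)/2 = 0.22 → q = 2.3×0.225×0.22 = 0.1139 m³/s
Q = Σ q = 5.020 m³/s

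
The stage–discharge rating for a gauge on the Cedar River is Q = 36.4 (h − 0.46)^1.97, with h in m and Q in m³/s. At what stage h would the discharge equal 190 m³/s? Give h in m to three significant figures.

2.77 m

h − h₀ = (Q/C)^(1/b) = (190/36.4)^(1/1.97) = 2.314 m
h = 0.46 + 2.314 = 2.774 m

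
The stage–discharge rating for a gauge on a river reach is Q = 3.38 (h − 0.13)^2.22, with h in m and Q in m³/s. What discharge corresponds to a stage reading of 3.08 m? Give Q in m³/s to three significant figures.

Q = 3.38 × (3.08 − 0.13)^2.22 = 3.38 × 2.95^2.22 = 37.32 m³/s

37.3 m³/s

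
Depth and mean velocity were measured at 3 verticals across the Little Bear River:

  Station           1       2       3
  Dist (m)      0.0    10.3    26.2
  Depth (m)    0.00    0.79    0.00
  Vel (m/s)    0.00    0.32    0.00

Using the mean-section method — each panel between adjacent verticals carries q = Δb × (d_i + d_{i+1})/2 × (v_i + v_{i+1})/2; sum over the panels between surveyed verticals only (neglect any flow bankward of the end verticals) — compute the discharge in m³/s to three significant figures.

Panel 1-2: Δb = 10.3 m, d̄ = (0.00+0.79)/2 = 0.395, v̄ = (0.00+0.32)/2 = 0.16 → q = 10.3×0.395×0.16 = 0.6510 m³/s
Panel 2-3: Δb = 15.9 m, d̄ = (0.79+0.00)/2 = 0.395, v̄ = (0.32+0.00)/2 = 0.16 → q = 15.9×0.395×0.16 = 1.005 m³/s
Q = Σ q = 1.656 m³/s

1.66 m³/s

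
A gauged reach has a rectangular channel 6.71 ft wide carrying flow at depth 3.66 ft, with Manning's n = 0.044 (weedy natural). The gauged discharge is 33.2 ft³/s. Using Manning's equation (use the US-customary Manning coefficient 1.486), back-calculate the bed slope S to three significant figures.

A = b·y = 6.71 × 3.66 = 24.56 ft²
P = b + 2y = 6.71 + 2×3.66 = 14.03 ft
R = A/P = 24.56/14.03 = 1.750 ft
S = (Q·n / (1.486·A·R^(2/3)))² = (33.2×0.044 / (1.486×24.56×1.452))² = 0.0007595

0.000760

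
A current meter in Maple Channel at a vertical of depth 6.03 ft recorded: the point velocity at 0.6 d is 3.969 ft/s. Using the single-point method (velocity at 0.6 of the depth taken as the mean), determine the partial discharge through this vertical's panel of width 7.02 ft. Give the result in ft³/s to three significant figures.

v̄ = v₀.₆ = 3.969 ft/s
q = v̄ × d × w = 3.969 × 6.03 × 7.02 = 168.0 ft³/s

168 ft³/s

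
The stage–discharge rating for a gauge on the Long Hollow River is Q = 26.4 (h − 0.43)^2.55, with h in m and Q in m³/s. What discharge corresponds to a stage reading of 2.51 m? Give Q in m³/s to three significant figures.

Q = 26.4 × (2.51 − 0.43)^2.55 = 26.4 × 2.08^2.55 = 170.9 m³/s

171 m³/s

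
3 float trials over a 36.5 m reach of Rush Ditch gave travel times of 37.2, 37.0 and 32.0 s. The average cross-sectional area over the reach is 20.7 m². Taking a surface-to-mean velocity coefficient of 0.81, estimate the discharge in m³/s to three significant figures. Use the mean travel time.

t̄ = (37.2 + 37.0 + 32.0) / 3 = 35.4 s
v_surface = L / t̄ = 36.5 / 35.4 = 1.031 m/s
v_mean = 0.81 × 1.031 = 0.8352 m/s
Q = A × v_mean = 20.7 × 0.8352 = 17.29 m³/s

17.3 m³/s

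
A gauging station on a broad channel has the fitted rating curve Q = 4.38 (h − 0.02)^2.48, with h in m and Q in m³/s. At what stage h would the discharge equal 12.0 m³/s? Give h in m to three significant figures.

h − h₀ = (Q/C)^(1/b) = (12.0/4.38)^(1/2.48) = 1.501 m
h = 0.02 + 1.501 = 1.521 m

1.52 m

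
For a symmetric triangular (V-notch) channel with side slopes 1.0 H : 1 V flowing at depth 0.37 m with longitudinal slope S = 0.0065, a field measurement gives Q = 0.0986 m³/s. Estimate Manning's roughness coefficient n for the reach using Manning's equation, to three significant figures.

A = z·y² = 1.0×0.37² = 0.1369 m²
P = 2y√(1+z²) = 2×0.37×√(1+1.0²) = 1.047 m
R = A/P = 0.1369/1.047 = 0.1308 m
n = (1/Q)·A·R^(2/3)·S^(1/2) = (1/0.0986) × 0.1369 × 0.2577 × 0.08062 = 0.02885

0.0288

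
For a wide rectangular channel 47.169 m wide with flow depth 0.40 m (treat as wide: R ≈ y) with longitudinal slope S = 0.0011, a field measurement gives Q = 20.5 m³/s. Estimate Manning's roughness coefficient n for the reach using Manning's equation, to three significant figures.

0.0166

A = b·y = 47.169 × 0.40 = 18.87 m²
Wide channel: R ≈ y = 0.40 m
n = (1/Q)·A·R^(2/3)·S^(1/2) = (1/20.5) × 18.87 × 0.5429 × 0.03317 = 0.01657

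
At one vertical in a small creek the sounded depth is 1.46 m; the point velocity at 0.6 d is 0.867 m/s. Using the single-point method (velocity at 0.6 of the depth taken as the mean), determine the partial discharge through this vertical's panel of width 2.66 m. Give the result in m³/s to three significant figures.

3.37 m³/s

v̄ = v₀.₆ = 0.867 m/s
q = v̄ × d × w = 0.8670 × 1.46 × 2.66 = 3.367 m³/s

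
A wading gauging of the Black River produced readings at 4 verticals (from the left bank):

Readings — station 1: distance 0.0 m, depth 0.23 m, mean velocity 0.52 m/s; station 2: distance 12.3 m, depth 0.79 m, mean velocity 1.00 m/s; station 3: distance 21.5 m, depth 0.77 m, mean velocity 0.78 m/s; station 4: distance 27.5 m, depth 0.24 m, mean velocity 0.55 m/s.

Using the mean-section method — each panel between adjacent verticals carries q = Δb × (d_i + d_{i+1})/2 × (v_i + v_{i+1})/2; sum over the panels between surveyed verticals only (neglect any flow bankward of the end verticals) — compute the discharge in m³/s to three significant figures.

Panel 1-2: Δb = 12.3 m, d̄ = (0.23+0.79)/2 = 0.51, v̄ = (0.52+1.00)/2 = 0.76 → q = 12.3×0.51×0.76 = 4.767 m³/s
Panel 2-3: Δb = 9.2 m, d̄ = (0.79+0.77)/2 = 0.78, v̄ = (1.00+0.78)/2 = 0.89 → q = 9.2×0.78×0.89 = 6.387 m³/s
Panel 3-4: Δb = 6 m, d̄ = (0.77+0.24)/2 = 0.505, v̄ = (0.78+0.55)/2 = 0.665 → q = 6×0.505×0.665 = 2.015 m³/s
Q = Σ q = 13.17 m³/s

13.2 m³/s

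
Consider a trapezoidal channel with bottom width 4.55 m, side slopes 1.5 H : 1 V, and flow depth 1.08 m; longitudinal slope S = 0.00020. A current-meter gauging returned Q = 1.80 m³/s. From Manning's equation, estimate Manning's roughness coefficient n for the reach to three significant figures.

A = (b + z·y)·y = (4.55 + 1.5×1.08)×1.08 = 6.664 m²
P = b + 2y√(1+z²) = 4.55 + 2×1.08×√(1+1.5²) = 8.444 m
R = A/P = 6.664/8.444 = 0.7892 m
n = (1/Q)·A·R^(2/3)·S^(1/2) = (1/1.80) × 6.664 × 0.8540 × 0.01414 = 0.04471

0.0447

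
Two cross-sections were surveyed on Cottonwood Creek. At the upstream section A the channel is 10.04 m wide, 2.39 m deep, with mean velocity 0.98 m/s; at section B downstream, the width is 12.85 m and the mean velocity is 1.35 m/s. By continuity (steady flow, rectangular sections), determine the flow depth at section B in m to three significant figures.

1.36 m

Q = A₁V₁ = (10.04×2.39) × 0.98 = 23.52 m³/s
d₂ = Q/(b₂ V₂) = 23.52/(12.85×1.35) = 1.356 m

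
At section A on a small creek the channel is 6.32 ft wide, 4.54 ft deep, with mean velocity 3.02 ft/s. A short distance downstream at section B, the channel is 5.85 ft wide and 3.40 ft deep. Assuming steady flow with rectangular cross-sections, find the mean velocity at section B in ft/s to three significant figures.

Q = A₁V₁ = (6.32×4.54) × 3.02 = 86.65 ft³/s
A₂ = 5.85 × 3.40 = 19.89 ft²
V₂ = Q/A₂ = 86.65/19.89 = 4.357 ft/s

4.36 ft/s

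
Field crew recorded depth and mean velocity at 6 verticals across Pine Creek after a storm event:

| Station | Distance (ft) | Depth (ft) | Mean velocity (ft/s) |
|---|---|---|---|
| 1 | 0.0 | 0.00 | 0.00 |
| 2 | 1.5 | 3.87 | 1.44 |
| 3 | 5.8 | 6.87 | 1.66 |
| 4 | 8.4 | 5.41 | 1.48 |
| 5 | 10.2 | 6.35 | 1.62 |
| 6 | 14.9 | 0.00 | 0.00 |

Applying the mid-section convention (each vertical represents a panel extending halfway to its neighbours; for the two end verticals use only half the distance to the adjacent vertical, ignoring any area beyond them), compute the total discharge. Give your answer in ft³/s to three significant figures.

w_2 = (5.8 − 0.0)/2 = 2.9 ft; q_2 = 1.44 × 3.87 × 2.9 = 16.16 ft³/s
w_3 = (8.4 − 1.5)/2 = 3.45 ft; q_3 = 1.66 × 6.87 × 3.45 = 39.34 ft³/s
w_4 = (10.2 − 5.8)/2 = 2.2 ft; q_4 = 1.48 × 5.41 × 2.2 = 17.61 ft³/s
w_5 = (14.9 − 8.4)/2 = 3.25 ft; q_5 = 1.62 × 6.35 × 3.25 = 33.43 ft³/s
Stations 1, 6 contribute zero (depth or velocity is 0).
Q = Σ qᵢ = 106.6 ft³/s

107 ft³/s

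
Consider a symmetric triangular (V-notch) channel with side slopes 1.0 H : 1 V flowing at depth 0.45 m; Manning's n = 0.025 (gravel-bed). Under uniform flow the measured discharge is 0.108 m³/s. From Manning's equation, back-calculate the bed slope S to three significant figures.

0.00206

A = z·y² = 1.0×0.45² = 0.2025 m²
P = 2y√(1+z²) = 2×0.45×√(1+1.0²) = 1.273 m
R = A/P = 0.2025/1.273 = 0.1591 m
S = (Q·n / (1·A·R^(2/3)))² = (0.108×0.025 / (1×0.2025×0.2936))² = 0.002062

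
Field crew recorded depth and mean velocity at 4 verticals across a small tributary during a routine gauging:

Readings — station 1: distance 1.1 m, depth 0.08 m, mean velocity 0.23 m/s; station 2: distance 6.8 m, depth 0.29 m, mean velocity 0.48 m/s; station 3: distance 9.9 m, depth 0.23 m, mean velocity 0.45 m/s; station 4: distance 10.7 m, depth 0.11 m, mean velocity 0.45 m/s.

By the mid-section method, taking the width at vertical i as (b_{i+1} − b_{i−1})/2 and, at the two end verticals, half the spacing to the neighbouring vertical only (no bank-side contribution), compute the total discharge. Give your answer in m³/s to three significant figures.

0.887 m³/s

w_1 = (6.8 − 1.1)/2 = 2.85 m; q_1 = 0.23 × 0.08 × 2.85 = 0.05244 m³/s
w_2 = (9.9 − 1.1)/2 = 4.4 m; q_2 = 0.48 × 0.29 × 4.4 = 0.6125 m³/s
w_3 = (10.7 − 6.8)/2 = 1.95 m; q_3 = 0.45 × 0.23 × 1.95 = 0.2018 m³/s
w_4 = (10.7 − 9.9)/2 = 0.4 m; q_4 = 0.45 × 0.11 × 0.4 = 0.01980 m³/s
Q = Σ qᵢ = 0.8865 m³/s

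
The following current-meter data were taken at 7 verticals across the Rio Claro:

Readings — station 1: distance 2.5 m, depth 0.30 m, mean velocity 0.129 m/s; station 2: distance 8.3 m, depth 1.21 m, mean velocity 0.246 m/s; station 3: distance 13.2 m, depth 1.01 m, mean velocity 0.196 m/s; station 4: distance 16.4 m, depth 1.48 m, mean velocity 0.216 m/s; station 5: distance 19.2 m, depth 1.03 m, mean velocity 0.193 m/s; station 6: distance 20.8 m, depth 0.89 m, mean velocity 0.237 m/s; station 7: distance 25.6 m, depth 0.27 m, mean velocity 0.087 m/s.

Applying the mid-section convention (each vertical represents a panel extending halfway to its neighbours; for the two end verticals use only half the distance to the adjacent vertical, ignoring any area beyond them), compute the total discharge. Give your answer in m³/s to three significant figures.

w_1 = (8.3 − 2.5)/2 = 2.9 m; q_1 = 0.129 × 0.30 × 2.9 = 0.1122 m³/s
w_2 = (13.2 − 2.5)/2 = 5.35 m; q_2 = 0.246 × 1.21 × 5.35 = 1.592 m³/s
w_3 = (16.4 − 8.3)/2 = 4.05 m; q_3 = 0.196 × 1.01 × 4.05 = 0.8017 m³/s
w_4 = (19.2 − 13.2)/2 = 3 m; q_4 = 0.216 × 1.48 × 3 = 0.9590 m³/s
w_5 = (20.8 − 16.4)/2 = 2.2 m; q_5 = 0.193 × 1.03 × 2.2 = 0.4373 m³/s
w_6 = (25.6 − 19.2)/2 = 3.2 m; q_6 = 0.237 × 0.89 × 3.2 = 0.6750 m³/s
w_7 = (25.6 − 20.8)/2 = 2.4 m; q_7 = 0.087 × 0.27 × 2.4 = 0.05638 m³/s
Q = Σ qᵢ = 4.634 m³/s

4.63 m³/s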